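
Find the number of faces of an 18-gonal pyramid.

19

A pyramid on an n-gon base has one n-gon and n triangles: V = 18 + 1 = 19, E = 2·18 = 36, F = 18 + 1 = 19.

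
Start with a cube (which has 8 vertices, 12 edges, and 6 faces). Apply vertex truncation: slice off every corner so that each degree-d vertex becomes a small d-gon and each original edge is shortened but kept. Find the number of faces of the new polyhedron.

Truncation replaces each original edge-end by a new vertex, so V′ = 2E = 24.
Each original edge survives, and each old vertex of degree d contributes d new edges; summing degrees gives Σd = 2E, so E′ = E + 2E = 3E = 36.
Each original face survives and each original vertex becomes one new face: F′ = F + V = 14.

14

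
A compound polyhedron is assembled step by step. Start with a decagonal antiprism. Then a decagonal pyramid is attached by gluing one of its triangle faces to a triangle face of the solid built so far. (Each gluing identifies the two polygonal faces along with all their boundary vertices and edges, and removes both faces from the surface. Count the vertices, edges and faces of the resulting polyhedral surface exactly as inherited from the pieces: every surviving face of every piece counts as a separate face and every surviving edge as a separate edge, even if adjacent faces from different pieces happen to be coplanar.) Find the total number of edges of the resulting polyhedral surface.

A decagonal antiprism: V=20, E=40, F=22.
Attach a decagonal pyramid (V=11, E=20, F=11) along a 3-gon: merge 3 vertices and 3 edges, delete both glued faces → V=28, E=57, F=31.
Check: V − E + F = 28 − 57 + 31 = 2.

57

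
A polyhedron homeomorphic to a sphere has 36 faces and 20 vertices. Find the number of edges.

54

Here V − E + F = 2.
E = V + F − (2) = 20 + 36 − (2) = 54.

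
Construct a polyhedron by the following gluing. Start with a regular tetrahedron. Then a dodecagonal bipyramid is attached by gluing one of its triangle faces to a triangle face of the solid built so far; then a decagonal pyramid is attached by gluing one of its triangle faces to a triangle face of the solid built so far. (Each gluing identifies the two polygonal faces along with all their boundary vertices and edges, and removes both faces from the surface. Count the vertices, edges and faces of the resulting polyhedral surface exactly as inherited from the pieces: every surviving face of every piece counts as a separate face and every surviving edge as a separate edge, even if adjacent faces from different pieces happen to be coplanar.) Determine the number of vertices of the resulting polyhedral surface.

23

A regular tetrahedron: V=4, E=6, F=4.
Attach a dodecagonal bipyramid (V=14, E=36, F=24) along a 3-gon: merge 3 vertices and 3 edges, delete both glued faces → V=15, E=39, F=26.
Attach a decagonal pyramid (V=11, E=20, F=11) along a 3-gon: merge 3 vertices and 3 edges, delete both glued faces → V=23, E=56, F=35.
Check: V − E + F = 23 − 56 + 35 = 2.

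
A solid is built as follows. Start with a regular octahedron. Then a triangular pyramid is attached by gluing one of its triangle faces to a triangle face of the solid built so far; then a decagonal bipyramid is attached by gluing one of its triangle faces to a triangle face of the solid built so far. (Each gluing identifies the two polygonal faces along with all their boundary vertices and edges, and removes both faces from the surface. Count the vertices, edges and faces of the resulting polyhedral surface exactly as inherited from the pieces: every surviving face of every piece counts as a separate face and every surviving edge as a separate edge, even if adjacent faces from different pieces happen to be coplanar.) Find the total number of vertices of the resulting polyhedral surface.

A regular octahedron: V=6, E=12, F=8.
Attach a triangular pyramid (V=4, E=6, F=4) along a 3-gon: merge 3 vertices and 3 edges, delete both glued faces → V=7, E=15, F=10.
Attach a decagonal bipyramid (V=12, E=30, F=20) along a 3-gon: merge 3 vertices and 3 edges, delete both glued faces → V=16, E=42, F=28.
Check: V − E + F = 16 − 42 + 28 = 2.

16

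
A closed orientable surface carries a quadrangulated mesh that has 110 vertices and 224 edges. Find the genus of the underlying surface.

Every face is a square and each edge borders two faces, so 4F = 2·224, giving F = 112.
χ = V − E + F = 110 − 224 + 112 = -2.
For a closed orientable surface χ = 2 − 2g, so g = (2 − (-2))/2 = 2.

2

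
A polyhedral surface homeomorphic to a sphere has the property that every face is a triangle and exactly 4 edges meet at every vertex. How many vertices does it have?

Each face has 3 edges and each edge borders two faces, so 2E = 3F.
Each vertex has degree 4, so 4V = 2E and hence V = 3F/4.
Euler: V − E + F = 2 ⇒ (3F/4) − (3F/2) + F = 2.
Multiply by 8: (6 − 12 + 8)F = 16, i.e. 2F = 16.
So F = 8, E = 3·8/2 = 12, V = 3·8/4 = 6.

6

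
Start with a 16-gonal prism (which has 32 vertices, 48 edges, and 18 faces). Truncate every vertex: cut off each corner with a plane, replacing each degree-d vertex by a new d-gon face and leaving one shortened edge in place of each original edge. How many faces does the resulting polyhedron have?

50

Truncation replaces each original edge-end by a new vertex, so V′ = 2E = 96.
Each original edge survives, and each old vertex of degree d contributes d new edges; summing degrees gives Σd = 2E, so E′ = E + 2E = 3E = 144.
Each original face survives and each original vertex becomes one new face: F′ = F + V = 50.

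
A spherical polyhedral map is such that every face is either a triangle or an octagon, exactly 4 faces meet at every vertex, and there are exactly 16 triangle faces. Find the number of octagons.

Let x be the number of octagons; then F = 16 + x.
Edge–face incidences: 2E = 3·16 + 8·x = 48 + 8x.
Every vertex has degree 4, so 4V = 2E.
Euler: V − E + F = 2 ⇒ (2E)/4 − E + (16 + x) = 2.
Multiply by 8: 2·(2E) − 4·(2E) + 8·(16 + x) = 16, i.e. 128 + 8x − 2·(48 + 8x) = 16.
Collecting terms: −8x + 32 = 16, so −8x = −16, so x = 2.
Then 2E = 48 + 8·2 = 64, so E = 32, V = 2E/4 = 16, F = 16 + 2 = 18.

2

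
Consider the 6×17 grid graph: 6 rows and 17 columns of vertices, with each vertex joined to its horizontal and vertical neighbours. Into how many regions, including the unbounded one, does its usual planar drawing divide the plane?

81

The grid has V = 6·17 = 102 vertices and E = 6·16 + 17·5 = 181 edges.
F = 2 − V + E = 2 − 102 + 181 = 81.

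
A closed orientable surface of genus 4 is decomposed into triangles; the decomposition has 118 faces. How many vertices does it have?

χ = 2 − 2·4 = -6, and every face is a triangle so 3F = 2E.
E = 3·118/2 = 177. Then V = -6 + E − F = -6 + 177 − 118 = 53.

53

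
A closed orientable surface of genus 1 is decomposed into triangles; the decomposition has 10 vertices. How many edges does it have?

30

χ = 2 − 2·1 = 0, and every face is a triangle so 3F = 2E.
V − E + F = 0 with E = 3F/2 gives 10 − (3/2 − 1)·F = 0, so F = 20 and E = 30.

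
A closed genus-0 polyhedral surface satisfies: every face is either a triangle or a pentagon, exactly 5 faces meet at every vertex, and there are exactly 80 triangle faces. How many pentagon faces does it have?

Let x be the number of pentagons; then F = 80 + x.
Edge–face incidences: 2E = 3·80 + 5·x = 240 + 5x.
Every vertex has degree 5, so 5V = 2E.
Euler: V − E + F = 2 ⇒ (2E)/5 − E + (80 + x) = 2.
Multiply by 10: 2·(2E) − 5·(2E) + 10·(80 + x) = 20, i.e. 800 + 10x − 3·(240 + 5x) = 20.
Collecting terms: −5x + 80 = 20, so −5x = −60, so x = 12.
Then 2E = 240 + 5·12 = 300, so E = 150, V = 2E/5 = 60, F = 80 + 12 = 92.

12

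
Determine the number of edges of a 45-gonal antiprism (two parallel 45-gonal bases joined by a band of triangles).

180

An antiprism on an n-gon has two n-gon caps and 2n triangles: V = 2·45 = 90, E = 4·45 = 180, F = 2·45 + 2 = 92.
Check: V − E + F = 90 − 180 + 92 = 2.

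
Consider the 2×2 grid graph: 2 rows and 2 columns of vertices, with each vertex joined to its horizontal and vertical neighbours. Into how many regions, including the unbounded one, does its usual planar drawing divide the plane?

The grid has V = 2·2 = 4 vertices and E = 2·1 + 2·1 = 4 edges.
F = 2 − V + E = 2 − 4 + 4 = 2.

2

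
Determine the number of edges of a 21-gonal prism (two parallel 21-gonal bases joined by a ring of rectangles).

63

A prism on an n-gon has two n-gon bases and n rectangular sides: V = 2·21 = 42, E = 3·21 = 63, F = 21 + 2 = 23.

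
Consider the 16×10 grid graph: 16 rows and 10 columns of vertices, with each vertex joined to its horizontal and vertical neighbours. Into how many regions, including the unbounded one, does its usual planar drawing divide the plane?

136

The grid has V = 16·10 = 160 vertices and E = 16·9 + 10·15 = 294 edges.
F = 2 − V + E = 2 − 160 + 294 = 136.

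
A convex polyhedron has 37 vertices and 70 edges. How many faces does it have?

35

Here V − E + F = 2.
F = 2 − V + E = 2 − 37 + 70 = 35.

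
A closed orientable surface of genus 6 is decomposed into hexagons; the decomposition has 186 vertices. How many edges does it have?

294

χ = 2 − 2·6 = -10, and every face is a hexagon so 6F = 2E.
V − E + F = -10 with E = 6F/2 gives 186 − (6/2 − 1)·F = -10, so F = 98 and E = 294.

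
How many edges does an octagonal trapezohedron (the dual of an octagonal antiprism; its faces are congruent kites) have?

The n-trapezohedron (dual of the n-antiprism) has V = 2·8 + 2 = 18, E = 4·8 = 32, F = 2·8 = 16.
Check: V − E + F = 18 − 32 + 16 = 2.

32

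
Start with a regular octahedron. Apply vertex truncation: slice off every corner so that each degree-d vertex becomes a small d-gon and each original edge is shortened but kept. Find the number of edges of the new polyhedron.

36

The base solid has V = 6, E = 12, F = 8.
Truncation replaces each original edge-end by a new vertex, so V′ = 2E = 24.
Each original edge survives, and each old vertex of degree d contributes d new edges; summing degrees gives Σd = 2E, so E′ = E + 2E = 3E = 36.
Each original face survives and each original vertex becomes one new face: F′ = F + V = 14.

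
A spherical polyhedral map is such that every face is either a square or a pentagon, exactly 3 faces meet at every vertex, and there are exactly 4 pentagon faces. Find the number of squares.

4

Let x be the number of squares; then F = 4 + x.
Edge–face incidences: 2E = 5·4 + 4·x = 20 + 4x.
Every vertex has degree 3, so 3V = 2E.
Euler: V − E + F = 2 ⇒ (2E)/3 − E + (4 + x) = 2.
Multiply by 6: 2·(2E) − 3·(2E) + 6·(4 + x) = 12, i.e. 24 + 6x − (20 + 4x) = 12.
Collecting terms: 2x + 4 = 12, so 2x = 8, so x = 4.
Then 2E = 20 + 4·4 = 36, so E = 18, V = 2E/3 = 12, F = 4 + 4 = 8.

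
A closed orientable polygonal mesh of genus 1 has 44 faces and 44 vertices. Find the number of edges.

88

For a closed orientable surface of genus 1, χ = 2 − 2·1 = 0.
E = V + F − (0) = 44 + 44 − (0) = 88.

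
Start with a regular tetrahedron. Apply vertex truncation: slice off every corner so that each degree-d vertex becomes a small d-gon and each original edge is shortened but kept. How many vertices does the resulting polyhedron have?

The base solid has V = 4, E = 6, F = 4.
Truncation replaces each original edge-end by a new vertex, so V′ = 2E = 12.
Each original edge survives, and each old vertex of degree d contributes d new edges; summing degrees gives Σd = 2E, so E′ = E + 2E = 3E = 18.
Each original face survives and each original vertex becomes one new face: F′ = F + V = 8.

12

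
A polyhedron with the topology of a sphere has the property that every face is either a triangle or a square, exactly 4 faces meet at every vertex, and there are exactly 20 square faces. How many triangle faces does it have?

8

Let x be the number of triangles; then F = 20 + x.
Edge–face incidences: 2E = 4·20 + 3·x = 80 + 3x.
Every vertex has degree 4, so 4V = 2E.
Euler: V − E + F = 2 ⇒ (2E)/4 − E + (20 + x) = 2.
Multiply by 8: 2·(2E) − 4·(2E) + 8·(20 + x) = 16, i.e. 160 + 8x − 2·(80 + 3x) = 16.
Collecting terms: 2x = 16, so x = 8.
Then 2E = 80 + 3·8 = 104, so E = 52, V = 2E/4 = 26, F = 20 + 8 = 28.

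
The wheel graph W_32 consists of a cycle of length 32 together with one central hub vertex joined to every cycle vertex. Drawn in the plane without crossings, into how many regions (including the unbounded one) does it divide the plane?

W_32 has V = 32 + 1 = 33 vertices and E = 2·32 = 64 edges.
By Euler's formula F = 2 − V + E = 2 − 33 + 64 = 33.

33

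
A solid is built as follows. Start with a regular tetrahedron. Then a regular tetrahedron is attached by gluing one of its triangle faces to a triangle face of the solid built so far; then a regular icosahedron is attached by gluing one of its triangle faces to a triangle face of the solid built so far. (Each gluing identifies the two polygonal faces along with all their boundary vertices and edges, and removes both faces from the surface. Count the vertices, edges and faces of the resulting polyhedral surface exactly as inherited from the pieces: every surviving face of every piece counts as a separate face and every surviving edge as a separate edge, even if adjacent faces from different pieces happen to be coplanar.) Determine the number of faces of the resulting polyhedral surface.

24

A regular tetrahedron: V=4, E=6, F=4.
Attach a regular tetrahedron (V=4, E=6, F=4) along a 3-gon: merge 3 vertices and 3 edges, delete both glued faces → V=5, E=9, F=6.
Attach a regular icosahedron (V=12, E=30, F=20) along a 3-gon: merge 3 vertices and 3 edges, delete both glued faces → V=14, E=36, F=24.
Check: V − E + F = 14 − 36 + 24 = 2.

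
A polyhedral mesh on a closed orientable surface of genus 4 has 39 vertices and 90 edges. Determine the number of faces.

45

For a closed orientable surface of genus 4, χ = 2 − 2·4 = -6.
F = -6 − V + E = -6 − 39 + 90 = 45.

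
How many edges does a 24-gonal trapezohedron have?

96

The n-trapezohedron (dual of the n-antiprism) has V = 2·24 + 2 = 50, E = 4·24 = 96, F = 2·24 = 48.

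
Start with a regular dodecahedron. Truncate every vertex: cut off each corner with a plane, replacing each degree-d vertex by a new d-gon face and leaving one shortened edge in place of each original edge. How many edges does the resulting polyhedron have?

90

The base solid has V = 20, E = 30, F = 12.
Truncation replaces each original edge-end by a new vertex, so V′ = 2E = 60.
Each original edge survives, and each old vertex of degree d contributes d new edges; summing degrees gives Σd = 2E, so E′ = E + 2E = 3E = 90.
Each original face survives and each original vertex becomes one new face: F′ = F + V = 32.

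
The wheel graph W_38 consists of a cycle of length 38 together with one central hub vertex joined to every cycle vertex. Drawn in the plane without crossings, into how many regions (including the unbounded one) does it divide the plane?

W_38 has V = 38 + 1 = 39 vertices and E = 2·38 = 76 edges.
By Euler's formula F = 2 − V + E = 2 − 39 + 76 = 39.

39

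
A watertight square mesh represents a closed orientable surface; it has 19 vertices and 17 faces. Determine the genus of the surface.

0

Every face is a square, so 2E = 4·17 = 68, giving E = 34.
χ = V − E + F = 19 − 34 + 17 = 2.
For a closed orientable surface χ = 2 − 2g, so g = (2 − (2))/2 = 0.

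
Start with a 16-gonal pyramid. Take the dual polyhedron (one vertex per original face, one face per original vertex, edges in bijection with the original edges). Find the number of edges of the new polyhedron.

The base solid has V = 17, E = 32, F = 17.
The dual swaps V and F and preserves E: V′ = F = 17, E′ = E = 32, F′ = V = 17.

32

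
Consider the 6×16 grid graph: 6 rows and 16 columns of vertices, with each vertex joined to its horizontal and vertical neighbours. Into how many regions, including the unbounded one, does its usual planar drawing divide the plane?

76

The grid has V = 6·16 = 96 vertices and E = 6·15 + 16·5 = 170 edges.
F = 2 − V + E = 2 − 96 + 170 = 76.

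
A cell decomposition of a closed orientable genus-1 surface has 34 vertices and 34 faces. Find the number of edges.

68

For a closed orientable surface of genus 1, χ = 2 − 2·1 = 0.
E = V + F − (0) = 34 + 34 − (0) = 68.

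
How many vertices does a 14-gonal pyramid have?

15

A pyramid on an n-gon base has one n-gon and n triangles: V = 14 + 1 = 15, E = 2·14 = 28, F = 14 + 1 = 15.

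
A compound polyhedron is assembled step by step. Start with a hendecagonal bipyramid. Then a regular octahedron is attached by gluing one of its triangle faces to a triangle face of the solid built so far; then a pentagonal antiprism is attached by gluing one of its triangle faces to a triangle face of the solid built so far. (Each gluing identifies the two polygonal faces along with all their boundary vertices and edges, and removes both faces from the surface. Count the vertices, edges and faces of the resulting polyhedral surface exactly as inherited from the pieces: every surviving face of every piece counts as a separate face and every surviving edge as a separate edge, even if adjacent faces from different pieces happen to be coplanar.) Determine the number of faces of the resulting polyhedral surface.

A hendecagonal bipyramid: V=13, E=33, F=22.
Attach a regular octahedron (V=6, E=12, F=8) along a 3-gon: merge 3 vertices and 3 edges, delete both glued faces → V=16, E=42, F=28.
Attach a pentagonal antiprism (V=10, E=20, F=12) along a 3-gon: merge 3 vertices and 3 edges, delete both glued faces → V=23, E=59, F=38.
Check: V − E + F = 23 − 59 + 38 = 2.

38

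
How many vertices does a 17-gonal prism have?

34

A prism on an n-gon has two n-gon bases and n rectangular sides: V = 2·17 = 34, E = 3·17 = 51, F = 17 + 2 = 19.
Check: V − E + F = 34 − 51 + 19 = 2.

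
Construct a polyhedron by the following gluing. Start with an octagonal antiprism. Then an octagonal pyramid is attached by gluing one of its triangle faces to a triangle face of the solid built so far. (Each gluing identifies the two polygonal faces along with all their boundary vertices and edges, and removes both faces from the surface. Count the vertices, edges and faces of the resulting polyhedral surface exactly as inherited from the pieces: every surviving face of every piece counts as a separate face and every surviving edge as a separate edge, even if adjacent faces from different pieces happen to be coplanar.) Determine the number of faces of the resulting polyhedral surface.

An octagonal antiprism: V=16, E=32, F=18.
Attach an octagonal pyramid (V=9, E=16, F=9) along a 3-gon: merge 3 vertices and 3 edges, delete both glued faces → V=22, E=45, F=25.
Check: V − E + F = 22 − 45 + 25 = 2.

25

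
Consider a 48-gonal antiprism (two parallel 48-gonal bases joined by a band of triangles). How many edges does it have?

An antiprism on an n-gon has two n-gon caps and 2n triangles: V = 2·48 = 96, E = 4·48 = 192, F = 2·48 + 2 = 98.
Check: V − E + F = 96 − 192 + 98 = 2.

192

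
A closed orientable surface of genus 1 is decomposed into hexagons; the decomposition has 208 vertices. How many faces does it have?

χ = 2 − 2·1 = 0, and every face is a hexagon so 6F = 2E.
V − E + F = 0 with E = 6F/2 gives 208 − (6/2 − 1)·F = 0, so F = 104 and E = 312.

104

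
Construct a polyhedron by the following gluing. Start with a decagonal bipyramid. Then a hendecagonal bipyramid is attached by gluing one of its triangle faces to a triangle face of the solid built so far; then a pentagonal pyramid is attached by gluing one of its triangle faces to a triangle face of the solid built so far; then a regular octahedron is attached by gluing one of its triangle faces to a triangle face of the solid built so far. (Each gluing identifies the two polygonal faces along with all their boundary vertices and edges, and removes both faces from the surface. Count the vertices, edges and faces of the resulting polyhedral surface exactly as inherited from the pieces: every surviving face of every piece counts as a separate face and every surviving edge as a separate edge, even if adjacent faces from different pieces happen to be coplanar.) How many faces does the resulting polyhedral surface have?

50

A decagonal bipyramid: V=12, E=30, F=20.
Attach a hendecagonal bipyramid (V=13, E=33, F=22) along a 3-gon: merge 3 vertices and 3 edges, delete both glued faces → V=22, E=60, F=40.
Attach a pentagonal pyramid (V=6, E=10, F=6) along a 3-gon: merge 3 vertices and 3 edges, delete both glued faces → V=25, E=67, F=44.
Attach a regular octahedron (V=6, E=12, F=8) along a 3-gon: merge 3 vertices and 3 edges, delete both glued faces → V=28, E=76, F=50.
Check: V − E + F = 28 − 76 + 50 = 2.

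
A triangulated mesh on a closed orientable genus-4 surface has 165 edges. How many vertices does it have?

49

χ = 2 − 2·4 = -6, and every face is a triangle so 3F = 2E.
F = 2E/3 = 110. Then V = -6 + E − F = -6 + 165 − 110 = 49.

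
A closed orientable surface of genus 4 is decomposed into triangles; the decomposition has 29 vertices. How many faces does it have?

70

χ = 2 − 2·4 = -6, and every face is a triangle so 3F = 2E.
V − E + F = -6 with E = 3F/2 gives 29 − (3/2 − 1)·F = -6, so F = 70 and E = 105.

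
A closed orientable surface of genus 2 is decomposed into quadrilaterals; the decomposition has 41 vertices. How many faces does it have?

χ = 2 − 2·2 = -2, and every face is a square so 4F = 2E.
V − E + F = -2 with E = 4F/2 gives 41 − (4/2 − 1)·F = -2, so F = 43 and E = 86.

43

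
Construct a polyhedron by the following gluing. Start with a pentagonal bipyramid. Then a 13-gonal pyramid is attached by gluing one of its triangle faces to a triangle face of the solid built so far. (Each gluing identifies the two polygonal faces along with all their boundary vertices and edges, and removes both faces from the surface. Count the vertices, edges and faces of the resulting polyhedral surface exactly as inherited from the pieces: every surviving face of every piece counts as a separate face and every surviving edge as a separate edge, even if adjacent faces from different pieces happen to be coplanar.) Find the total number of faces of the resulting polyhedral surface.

A pentagonal bipyramid: V=7, E=15, F=10.
Attach a 13-gonal pyramid (V=14, E=26, F=14) along a 3-gon: merge 3 vertices and 3 edges, delete both glued faces → V=18, E=38, F=22.
Check: V − E + F = 18 − 38 + 22 = 2.

22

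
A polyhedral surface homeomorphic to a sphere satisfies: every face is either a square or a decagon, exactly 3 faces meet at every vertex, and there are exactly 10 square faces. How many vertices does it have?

20

Let x be the number of decagons; then F = 10 + x.
Edge–face incidences: 2E = 4·10 + 10·x = 40 + 10x.
Every vertex has degree 3, so 3V = 2E.
Euler: V − E + F = 2 ⇒ (2E)/3 − E + (10 + x) = 2.
Multiply by 6: 2·(2E) − 3·(2E) + 6·(10 + x) = 12, i.e. 60 + 6x − (40 + 10x) = 12.
Collecting terms: −4x + 20 = 12, so −4x = −8, so x = 2.
Then 2E = 40 + 10·2 = 60, so E = 30, V = 2E/3 = 20, F = 10 + 2 = 12.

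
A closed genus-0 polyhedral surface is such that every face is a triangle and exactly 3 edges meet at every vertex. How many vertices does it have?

4

Each face has 3 edges and each edge borders two faces, so 2E = 3F.
Each vertex has degree 3, so 3V = 2E and hence V = 3F/3.
Euler: V − E + F = 2 ⇒ (3F/3) − (3F/2) + F = 2.
Multiply by 6: (6 − 9 + 6)F = 12, i.e. 3F = 12.
So F = 4, E = 3·4/2 = 6, V = 3·4/3 = 4.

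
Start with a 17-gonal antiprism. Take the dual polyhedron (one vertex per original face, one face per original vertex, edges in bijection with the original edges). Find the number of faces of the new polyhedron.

34

The base solid has V = 34, E = 68, F = 36.
The dual swaps V and F and preserves E: V′ = F = 36, E′ = E = 68, F′ = V = 34.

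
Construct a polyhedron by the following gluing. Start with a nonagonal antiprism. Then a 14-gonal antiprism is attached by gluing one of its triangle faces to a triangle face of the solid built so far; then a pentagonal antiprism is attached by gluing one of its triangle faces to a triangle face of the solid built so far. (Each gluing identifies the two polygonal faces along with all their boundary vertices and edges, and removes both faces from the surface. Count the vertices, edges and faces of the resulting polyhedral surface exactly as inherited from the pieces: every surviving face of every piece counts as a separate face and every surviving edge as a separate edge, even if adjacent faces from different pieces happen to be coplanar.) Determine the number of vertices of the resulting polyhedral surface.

50

A nonagonal antiprism: V=18, E=36, F=20.
Attach a 14-gonal antiprism (V=28, E=56, F=30) along a 3-gon: merge 3 vertices and 3 edges, delete both glued faces → V=43, E=89, F=48.
Attach a pentagonal antiprism (V=10, E=20, F=12) along a 3-gon: merge 3 vertices and 3 edges, delete both glued faces → V=50, E=106, F=58.
Check: V − E + F = 50 − 106 + 58 = 2.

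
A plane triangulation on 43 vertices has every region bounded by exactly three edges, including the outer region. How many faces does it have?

In a plane triangulation 3F = 2E and V − E + F = 2, so F = 2V − 4 = 2·43 − 4 = 82.

82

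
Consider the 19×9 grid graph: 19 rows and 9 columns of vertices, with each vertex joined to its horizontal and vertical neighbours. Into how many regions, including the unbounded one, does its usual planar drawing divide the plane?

The grid has V = 19·9 = 171 vertices and E = 19·8 + 9·18 = 314 edges.
F = 2 − V + E = 2 − 171 + 314 = 145.

145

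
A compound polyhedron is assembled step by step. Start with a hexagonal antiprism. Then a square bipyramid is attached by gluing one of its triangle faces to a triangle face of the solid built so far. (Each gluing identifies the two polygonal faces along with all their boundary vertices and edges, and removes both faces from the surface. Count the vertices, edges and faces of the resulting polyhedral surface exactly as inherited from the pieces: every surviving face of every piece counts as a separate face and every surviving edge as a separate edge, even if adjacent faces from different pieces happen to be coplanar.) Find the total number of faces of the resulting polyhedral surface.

A hexagonal antiprism: V=12, E=24, F=14.
Attach a square bipyramid (V=6, E=12, F=8) along a 3-gon: merge 3 vertices and 3 edges, delete both glued faces → V=15, E=33, F=20.
Check: V − E + F = 15 − 33 + 20 = 2.

20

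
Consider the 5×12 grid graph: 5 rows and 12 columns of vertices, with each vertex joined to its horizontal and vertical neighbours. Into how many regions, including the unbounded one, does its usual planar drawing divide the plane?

45

The grid has V = 5·12 = 60 vertices and E = 5·11 + 12·4 = 103 edges.
F = 2 − V + E = 2 − 60 + 103 = 45.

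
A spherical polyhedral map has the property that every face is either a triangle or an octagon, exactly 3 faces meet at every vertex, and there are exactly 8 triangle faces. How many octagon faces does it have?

6

Let x be the number of octagons; then F = 8 + x.
Edge–face incidences: 2E = 3·8 + 8·x = 24 + 8x.
Every vertex has degree 3, so 3V = 2E.
Euler: V − E + F = 2 ⇒ (2E)/3 − E + (8 + x) = 2.
Multiply by 6: 2·(2E) − 3·(2E) + 6·(8 + x) = 12, i.e. 48 + 6x − (24 + 8x) = 12.
Collecting terms: −2x + 24 = 12, so −2x = −12, so x = 6.
Then 2E = 24 + 8·6 = 72, so E = 36, V = 2E/3 = 24, F = 8 + 6 = 14.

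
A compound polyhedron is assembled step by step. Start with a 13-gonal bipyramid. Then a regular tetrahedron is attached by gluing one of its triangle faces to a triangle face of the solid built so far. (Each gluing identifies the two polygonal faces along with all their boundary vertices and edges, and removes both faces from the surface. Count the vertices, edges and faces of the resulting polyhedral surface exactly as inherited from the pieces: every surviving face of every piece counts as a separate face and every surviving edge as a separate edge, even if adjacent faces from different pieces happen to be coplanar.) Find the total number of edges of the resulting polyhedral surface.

42

A 13-gonal bipyramid: V=15, E=39, F=26.
Attach a regular tetrahedron (V=4, E=6, F=4) along a 3-gon: merge 3 vertices and 3 edges, delete both glued faces → V=16, E=42, F=28.
Check: V − E + F = 16 − 42 + 28 = 2.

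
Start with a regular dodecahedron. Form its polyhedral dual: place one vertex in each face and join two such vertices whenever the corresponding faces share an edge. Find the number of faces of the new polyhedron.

20

The base solid has V = 20, E = 30, F = 12.
The dual swaps V and F and preserves E: V′ = F = 12, E′ = E = 30, F′ = V = 20.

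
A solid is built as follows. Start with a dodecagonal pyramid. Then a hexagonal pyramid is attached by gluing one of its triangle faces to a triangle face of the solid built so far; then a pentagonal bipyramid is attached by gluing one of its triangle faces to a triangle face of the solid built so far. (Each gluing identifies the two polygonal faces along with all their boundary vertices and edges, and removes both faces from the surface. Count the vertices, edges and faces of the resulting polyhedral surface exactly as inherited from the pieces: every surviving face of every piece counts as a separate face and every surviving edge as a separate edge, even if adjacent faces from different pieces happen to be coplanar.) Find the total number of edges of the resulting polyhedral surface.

45

A dodecagonal pyramid: V=13, E=24, F=13.
Attach a hexagonal pyramid (V=7, E=12, F=7) along a 3-gon: merge 3 vertices and 3 edges, delete both glued faces → V=17, E=33, F=18.
Attach a pentagonal bipyramid (V=7, E=15, F=10) along a 3-gon: merge 3 vertices and 3 edges, delete both glued faces → V=21, E=45, F=26.
Check: V − E + F = 21 − 45 + 26 = 2.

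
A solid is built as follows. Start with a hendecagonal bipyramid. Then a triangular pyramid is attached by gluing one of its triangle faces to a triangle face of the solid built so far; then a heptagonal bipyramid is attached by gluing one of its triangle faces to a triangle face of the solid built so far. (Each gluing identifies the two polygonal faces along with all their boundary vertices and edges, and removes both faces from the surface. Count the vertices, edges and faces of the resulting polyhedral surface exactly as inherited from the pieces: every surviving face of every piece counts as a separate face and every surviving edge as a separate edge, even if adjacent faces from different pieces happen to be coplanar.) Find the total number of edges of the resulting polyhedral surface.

A hendecagonal bipyramid: V=13, E=33, F=22.
Attach a triangular pyramid (V=4, E=6, F=4) along a 3-gon: merge 3 vertices and 3 edges, delete both glued faces → V=14, E=36, F=24.
Attach a heptagonal bipyramid (V=9, E=21, F=14) along a 3-gon: merge 3 vertices and 3 edges, delete both glued faces → V=20, E=54, F=36.
Check: V − E + F = 20 − 54 + 36 = 2.

54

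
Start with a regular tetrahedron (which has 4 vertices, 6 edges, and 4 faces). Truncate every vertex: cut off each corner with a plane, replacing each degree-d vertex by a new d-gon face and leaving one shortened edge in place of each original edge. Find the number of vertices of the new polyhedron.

12

Truncation replaces each original edge-end by a new vertex, so V′ = 2E = 12.
Each original edge survives, and each old vertex of degree d contributes d new edges; summing degrees gives Σd = 2E, so E′ = E + 2E = 3E = 18.
Each original face survives and each original vertex becomes one new face: F′ = F + V = 8.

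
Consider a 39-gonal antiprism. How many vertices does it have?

78

An antiprism on an n-gon has two n-gon caps and 2n triangles: V = 2·39 = 78, E = 4·39 = 156, F = 2·39 + 2 = 80.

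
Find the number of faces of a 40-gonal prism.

42

A prism on an n-gon has two n-gon bases and n rectangular sides: V = 2·40 = 80, E = 3·40 = 120, F = 40 + 2 = 42.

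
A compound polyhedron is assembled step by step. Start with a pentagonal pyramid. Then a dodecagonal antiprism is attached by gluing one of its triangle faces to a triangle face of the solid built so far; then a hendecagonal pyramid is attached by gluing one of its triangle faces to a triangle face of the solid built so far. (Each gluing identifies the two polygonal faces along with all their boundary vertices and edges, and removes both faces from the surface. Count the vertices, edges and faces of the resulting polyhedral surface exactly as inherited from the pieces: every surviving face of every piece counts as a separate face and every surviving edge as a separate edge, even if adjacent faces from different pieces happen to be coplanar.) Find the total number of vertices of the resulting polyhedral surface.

A pentagonal pyramid: V=6, E=10, F=6.
Attach a dodecagonal antiprism (V=24, E=48, F=26) along a 3-gon: merge 3 vertices and 3 edges, delete both glued faces → V=27, E=55, F=30.
Attach a hendecagonal pyramid (V=12, E=22, F=12) along a 3-gon: merge 3 vertices and 3 edges, delete both glued faces → V=36, E=74, F=40.
Check: V − E + F = 36 − 74 + 40 = 2.

36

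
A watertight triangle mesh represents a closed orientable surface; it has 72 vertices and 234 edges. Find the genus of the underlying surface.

4

Every face is a triangle and each edge borders two faces, so 3F = 2·234, giving F = 156.
χ = V − E + F = 72 − 234 + 156 = -6.
For a closed orientable surface χ = 2 − 2g, so g = (2 − (-6))/2 = 4.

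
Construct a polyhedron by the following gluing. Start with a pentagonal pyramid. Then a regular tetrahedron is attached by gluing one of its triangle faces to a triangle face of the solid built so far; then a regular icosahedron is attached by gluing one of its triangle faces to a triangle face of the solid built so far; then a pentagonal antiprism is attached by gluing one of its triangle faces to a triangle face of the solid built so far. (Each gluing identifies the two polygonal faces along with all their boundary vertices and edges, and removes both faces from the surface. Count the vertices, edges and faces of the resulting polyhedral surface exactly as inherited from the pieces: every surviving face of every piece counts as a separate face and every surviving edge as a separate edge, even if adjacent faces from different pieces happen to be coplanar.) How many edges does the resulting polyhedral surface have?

57

A pentagonal pyramid: V=6, E=10, F=6.
Attach a regular tetrahedron (V=4, E=6, F=4) along a 3-gon: merge 3 vertices and 3 edges, delete both glued faces → V=7, E=13, F=8.
Attach a regular icosahedron (V=12, E=30, F=20) along a 3-gon: merge 3 vertices and 3 edges, delete both glued faces → V=16, E=40, F=26.
Attach a pentagonal antiprism (V=10, E=20, F=12) along a 3-gon: merge 3 vertices and 3 edges, delete both glued faces → V=23, E=57, F=36.
Check: V − E + F = 23 − 57 + 36 = 2.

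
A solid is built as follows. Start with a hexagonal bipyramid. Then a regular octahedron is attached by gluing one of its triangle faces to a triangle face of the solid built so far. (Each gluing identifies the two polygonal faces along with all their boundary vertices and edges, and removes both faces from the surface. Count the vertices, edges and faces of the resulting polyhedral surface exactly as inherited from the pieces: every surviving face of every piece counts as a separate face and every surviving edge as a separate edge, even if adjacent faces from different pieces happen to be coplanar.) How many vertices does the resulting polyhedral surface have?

A hexagonal bipyramid: V=8, E=18, F=12.
Attach a regular octahedron (V=6, E=12, F=8) along a 3-gon: merge 3 vertices and 3 edges, delete both glued faces → V=11, E=27, F=18.
Check: V − E + F = 11 − 27 + 18 = 2.

11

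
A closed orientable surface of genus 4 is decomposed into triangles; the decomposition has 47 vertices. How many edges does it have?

χ = 2 − 2·4 = -6, and every face is a triangle so 3F = 2E.
V − E + F = -6 with E = 3F/2 gives 47 − (3/2 − 1)·F = -6, so F = 106 and E = 159.

159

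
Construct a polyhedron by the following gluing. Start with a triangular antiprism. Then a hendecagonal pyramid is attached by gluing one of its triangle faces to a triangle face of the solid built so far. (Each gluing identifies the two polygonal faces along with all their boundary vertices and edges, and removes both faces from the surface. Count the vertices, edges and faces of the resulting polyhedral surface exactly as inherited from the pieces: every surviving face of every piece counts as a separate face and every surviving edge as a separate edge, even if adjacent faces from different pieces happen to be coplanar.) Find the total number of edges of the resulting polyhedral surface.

31

A triangular antiprism: V=6, E=12, F=8.
Attach a hendecagonal pyramid (V=12, E=22, F=12) along a 3-gon: merge 3 vertices and 3 edges, delete both glued faces → V=15, E=31, F=18.
Check: V − E + F = 15 − 31 + 18 = 2.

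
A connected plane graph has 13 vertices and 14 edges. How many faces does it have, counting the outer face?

3

Euler's formula for a connected plane graph: V − E + F = 2, so F = 2 − 13 + 14 = 3.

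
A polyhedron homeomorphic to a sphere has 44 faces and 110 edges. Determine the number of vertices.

68

Here V − E + F = 2.
V = 2 + E − F = 2 + 110 − 44 = 68.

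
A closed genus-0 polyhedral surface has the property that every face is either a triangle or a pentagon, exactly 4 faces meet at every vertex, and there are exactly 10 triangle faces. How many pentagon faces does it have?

2

Let x be the number of pentagons; then F = 10 + x.
Edge–face incidences: 2E = 3·10 + 5·x = 30 + 5x.
Every vertex has degree 4, so 4V = 2E.
Euler: V − E + F = 2 ⇒ (2E)/4 − E + (10 + x) = 2.
Multiply by 8: 2·(2E) − 4·(2E) + 8·(10 + x) = 16, i.e. 80 + 8x − 2·(30 + 5x) = 16.
Collecting terms: −2x + 20 = 16, so −2x = −4, so x = 2.
Then 2E = 30 + 5·2 = 40, so E = 20, V = 2E/4 = 10, F = 10 + 2 = 12.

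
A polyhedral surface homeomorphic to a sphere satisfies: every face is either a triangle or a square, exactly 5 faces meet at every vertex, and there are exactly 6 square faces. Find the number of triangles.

32

Let x be the number of triangles; then F = 6 + x.
Edge–face incidences: 2E = 4·6 + 3·x = 24 + 3x.
Every vertex has degree 5, so 5V = 2E.
Euler: V − E + F = 2 ⇒ (2E)/5 − E + (6 + x) = 2.
Multiply by 10: 2·(2E) − 5·(2E) + 10·(6 + x) = 20, i.e. 60 + 10x − 3·(24 + 3x) = 20.
Collecting terms: x − 12 = 20, so x = 32.
Then 2E = 24 + 3·32 = 120, so E = 60, V = 2E/5 = 24, F = 6 + 32 = 38.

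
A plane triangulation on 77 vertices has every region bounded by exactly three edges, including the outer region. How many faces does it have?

In a plane triangulation 3F = 2E and V − E + F = 2, so F = 2V − 4 = 2·77 − 4 = 150.

150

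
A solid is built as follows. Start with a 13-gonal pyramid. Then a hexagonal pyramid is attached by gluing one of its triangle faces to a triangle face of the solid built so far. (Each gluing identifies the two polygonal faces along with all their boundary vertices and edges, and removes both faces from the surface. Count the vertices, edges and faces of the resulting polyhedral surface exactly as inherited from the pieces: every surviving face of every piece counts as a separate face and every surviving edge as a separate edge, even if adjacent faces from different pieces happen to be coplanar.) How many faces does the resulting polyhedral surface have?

A 13-gonal pyramid: V=14, E=26, F=14.
Attach a hexagonal pyramid (V=7, E=12, F=7) along a 3-gon: merge 3 vertices and 3 edges, delete both glued faces → V=18, E=35, F=19.
Check: V − E + F = 18 − 35 + 19 = 2.

19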